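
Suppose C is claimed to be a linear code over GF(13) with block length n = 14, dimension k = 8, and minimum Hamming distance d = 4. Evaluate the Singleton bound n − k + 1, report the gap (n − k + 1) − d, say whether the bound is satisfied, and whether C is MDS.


Singleton RHS = n − k + 1 = 7, slack = 3, bound satisfied, not MDS.

Singleton bound: d ≤ n − k + 1.
Here n = 14, k = 8, so n − k + 1 = 7.
Given d = 4, check d ≤ 7: YES.
Slack = (n − k + 1) − d = 3.
The code is NOT MDS (slack = 3 > 0).
Description: the claimed parameters are [14, 8, 4]_13; such a code would be non-MDS.


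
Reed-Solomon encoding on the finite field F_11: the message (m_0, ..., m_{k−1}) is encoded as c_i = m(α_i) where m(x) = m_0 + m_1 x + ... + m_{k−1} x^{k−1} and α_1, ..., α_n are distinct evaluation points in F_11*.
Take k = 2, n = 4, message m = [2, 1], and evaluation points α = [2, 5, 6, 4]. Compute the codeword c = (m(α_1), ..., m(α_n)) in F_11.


c = [4, 7, 8, 6]

Message polynomial: m(x) = 2 + 1·x (mod 11).
For each evaluation point α_i, compute m(α_i) mod 11:
  α_1 = 2: Horner steps 1 → 4, so m(2) = 4.
  α_2 = 5: Horner steps 1 → 7, so m(5) = 7.
  α_3 = 6: Horner steps 1 → 8, so m(6) = 8.
  α_4 = 4: Horner steps 1 → 6, so m(4) = 6.
Codeword c = [4, 7, 8, 6] ∈ F_11^4.


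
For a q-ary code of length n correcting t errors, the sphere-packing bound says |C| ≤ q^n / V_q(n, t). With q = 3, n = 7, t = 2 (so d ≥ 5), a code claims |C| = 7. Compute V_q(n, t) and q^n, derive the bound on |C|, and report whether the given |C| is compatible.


V_q(n, t) = 99, q^n = 2187, Hamming bound = 22, |C| = 7 ≤ bound (satisfied).

Step 1: Compute V_q(n, t) = Σ_{j=0}^2 C(n, j) (q−1)^j.
  j = 0: C(7,0)·(2)^0 = 1·1 = 1.
  j = 1: C(7,1)·(2)^1 = 7·2 = 14.
  j = 2: C(7,2)·(2)^2 = 21·4 = 84.
  V_q(n, t) = 1 + 14 + 84 = 99.
Step 2: q^n = 3^7 = 2187.
Step 3: Hamming bound ⌊q^n / V_q(n,t)⌋ = ⌊2187/99⌋ = 22.
Step 4: Compare |C| = 7 to 22: satisfied.
The claimed |C| lies below the Hamming bound.


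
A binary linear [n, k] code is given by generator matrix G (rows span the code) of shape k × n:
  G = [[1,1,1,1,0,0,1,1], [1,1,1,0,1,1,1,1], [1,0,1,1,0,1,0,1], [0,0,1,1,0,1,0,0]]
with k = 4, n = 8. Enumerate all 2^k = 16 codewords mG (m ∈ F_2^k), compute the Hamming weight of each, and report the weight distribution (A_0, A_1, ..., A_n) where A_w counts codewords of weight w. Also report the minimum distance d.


Weight distribution: A_0 = 1, A_2 = 2, A_3 = 3, A_4 = 3, A_5 = 4, A_6 = 2, A_7 = 1. Minimum distance d = 2.

Enumerate all 2^4 = 16 messages m ∈ F_2^4.
For each, compute codeword c = mG in F_2^8, then tally its weight.
  m = 0000 → c = 00000000, weight = 0.
  m = 1000 → c = 11110011, weight = 6.
  m = 0100 → c = 11101111, weight = 7.
  m = 1100 → c = 00011100, weight = 3.
  m = 0010 → c = 10110101, weight = 5.
  m = 1010 → c = 01000110, weight = 3.
  m = 0110 → c = 01011010, weight = 4.
  m = 1110 → c = 10101001, weight = 4.
  m = 0001 → c = 00110100, weight = 3.
  m = 1001 → c = 11000111, weight = 5.
  m = 0101 → c = 11011011, weight = 6.
  m = 1101 → c = 00101000, weight = 2.
  m = 0011 → c = 10000001, weight = 2.
  m = 1011 → c = 01110010, weight = 4.
  m = 0111 → c = 01101110, weight = 5.
  m = 1111 → c = 10011101, weight = 5.
Tally weights:
  weight 0: 1 codewords.
  weight 2: 2 codewords.
  weight 3: 3 codewords.
  weight 4: 3 codewords.
  weight 5: 4 codewords.
  weight 6: 2 codewords.
  weight 7: 1 codewords.
Minimum distance d = smallest w > 0 with A_w > 0 = 2.
Sanity: Σ A_w = 16 = 2^4 = 16 ✓.


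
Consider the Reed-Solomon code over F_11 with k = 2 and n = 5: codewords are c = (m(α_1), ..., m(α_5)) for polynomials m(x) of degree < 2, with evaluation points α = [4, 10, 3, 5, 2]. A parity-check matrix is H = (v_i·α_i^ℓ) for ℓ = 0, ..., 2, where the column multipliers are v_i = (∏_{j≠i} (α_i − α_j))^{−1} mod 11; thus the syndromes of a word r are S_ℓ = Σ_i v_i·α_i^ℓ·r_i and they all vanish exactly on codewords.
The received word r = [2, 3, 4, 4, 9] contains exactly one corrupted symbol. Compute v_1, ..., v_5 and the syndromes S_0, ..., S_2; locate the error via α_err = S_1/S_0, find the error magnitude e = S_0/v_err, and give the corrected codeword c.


S = (6, 7, 10), error at position 3, error magnitude e = 4, c = [2, 3, 0, 4, 9].

Step 1: column multipliers v_i = (∏_{j≠i}(α_i − α_j))^{−1} mod 11.
  i = 1 (α = 4): (4−10)(4−3)(4−5)(4−2) = (−6)·1·(−1)·2 = 12 ≡ 1, so v_1 = 1^{−1} = 1 (mod 11).
  i = 2 (α = 10): (10−4)(10−3)(10−5)(10−2) = 6·7·5·8 = 1680 ≡ 8, so v_2 = 8^{−1} = 7 (mod 11).
  i = 3 (α = 3): (3−4)(3−10)(3−5)(3−2) = (−1)·(−7)·(−2)·1 = −14 ≡ 8, so v_3 = 8^{−1} = 7 (mod 11).
  i = 4 (α = 5): (5−4)(5−10)(5−3)(5−2) = 1·(−5)·2·3 = −30 ≡ 3, so v_4 = 3^{−1} = 4 (mod 11).
  i = 5 (α = 2): (2−4)(2−10)(2−3)(2−5) = (−2)·(−8)·(−1)·(−3) = 48 ≡ 4, so v_5 = 4^{−1} = 3 (mod 11).
  v = [1, 7, 7, 4, 3].
Step 2: syndromes of r = [2, 3, 4, 4, 9] (all sums mod 11).
  S_0 = Σ v_i r_i = 1·2 + 7·3 + 7·4 + 4·4 + 3·9 = 94 ≡ 6.
  S_1 = Σ v_i α_i r_i = 1·4·2 + 7·10·3 + 7·3·4 + 4·5·4 + 3·2·9 = 436 ≡ 7.
  α_i^2 mod 11 = [5, 1, 9, 3, 4].
  S_2 = Σ v_i α_i^2 r_i = 1·5·2 + 7·1·3 + 7·9·4 + 4·3·4 + 3·4·9 = 439 ≡ 10.
  S = (6, 7, 10) ≠ 0, so r is not a codeword (an error is present).
Step 3: locate the error. For a single error e at position i, S_ℓ = v_i·e·α_i^ℓ, so α_err = S_1/S_0.
  S_0^{−1} = 6^{−1} = 2 (mod 11), so α_err = 7·2 = 14 ≡ 3 = α_3. Error position i = 3.
  Consistency check: S_2/S_1 = 10·8 = 80 ≡ 3 = α_err ✓ (single-error assumption holds).
Step 4: error magnitude e = S_0/v_3 = S_0·∏_{j≠3}(α_3 − α_j) = 6·8 = 48 ≡ 4 (mod 11).
Step 5: correct position 3: c_3 = r_3 − e = 4 − 4 ≡ 0 (mod 11). Hence c = [2, 3, 0, 4, 9].
  Check: interpolating c through the α_i gives m(x) = 5 + 2·x (degree < 2) with m(α_i) = c_i for every i, so c is indeed a codeword.


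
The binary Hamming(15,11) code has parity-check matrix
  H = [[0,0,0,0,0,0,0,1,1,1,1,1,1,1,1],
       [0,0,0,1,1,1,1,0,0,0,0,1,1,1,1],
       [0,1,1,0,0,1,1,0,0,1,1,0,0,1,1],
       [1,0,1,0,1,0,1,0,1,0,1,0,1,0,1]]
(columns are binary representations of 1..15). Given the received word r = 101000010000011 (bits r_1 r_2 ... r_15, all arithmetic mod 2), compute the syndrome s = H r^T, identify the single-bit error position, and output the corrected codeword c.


s = (1, 0, 1, 1)^T, error position = 11, corrected codeword c = 101000010010011

Compute s = H r^T mod 2 one row at a time:
  s_1 = 1 + 0 + 0 + 0 + 0 + 0 + 1 + 1 = 3 ≡ 1 (mod 2).
  s_2 = 0 + 0 + 0 + 0 + 0 + 0 + 1 + 1 = 2 ≡ 0 (mod 2).
  s_3 = 0 + 1 + 0 + 0 + 0 + 0 + 1 + 1 = 3 ≡ 1 (mod 2).
  s_4 = 1 + 1 + 0 + 0 + 0 + 0 + 0 + 1 = 3 ≡ 1 (mod 2).
s = (1, 0, 1, 1)^T — this equals column 11 of H (binary 1011), so error is at position 11.
Correct: flip bit 11 of r = 101000010000011 to get c = 101000010010011.


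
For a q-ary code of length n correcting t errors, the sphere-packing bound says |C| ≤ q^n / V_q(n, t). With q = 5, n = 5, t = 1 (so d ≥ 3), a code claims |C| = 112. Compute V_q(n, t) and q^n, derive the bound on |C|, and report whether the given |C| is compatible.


V_q(n, t) = 21, q^n = 3125, Hamming bound = 148, |C| = 112 ≤ bound (satisfied).

Step 1: Compute V_q(n, t) = Σ_{j=0}^1 C(n, j) (q−1)^j.
  j = 0: C(5,0)·(4)^0 = 1·1 = 1.
  j = 1: C(5,1)·(4)^1 = 5·4 = 20.
  V_q(n, t) = 1 + 20 = 21.
Step 2: q^n = 5^5 = 3125.
Step 3: Hamming bound ⌊q^n / V_q(n,t)⌋ = ⌊3125/21⌋ = 148.
Step 4: Compare |C| = 112 to 148: satisfied.
The claimed |C| lies below the Hamming bound.


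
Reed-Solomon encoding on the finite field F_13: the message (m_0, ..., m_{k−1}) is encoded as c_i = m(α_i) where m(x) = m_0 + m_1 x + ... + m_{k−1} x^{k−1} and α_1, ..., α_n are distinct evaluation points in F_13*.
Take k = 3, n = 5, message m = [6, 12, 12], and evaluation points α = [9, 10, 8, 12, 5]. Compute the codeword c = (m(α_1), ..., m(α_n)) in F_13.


c = [7, 0, 12, 6, 2]

Message polynomial: m(x) = 6 + 12·x + 12·x^2 (mod 13).
For each evaluation point α_i, compute m(α_i) mod 13:
  α_1 = 9: Horner steps 12 → 3 → 7, so m(9) = 7.
  α_2 = 10: Horner steps 12 → 2 → 0, so m(10) = 0.
  α_3 = 8: Horner steps 12 → 4 → 12, so m(8) = 12.
  α_4 = 12: Horner steps 12 → 0 → 6, so m(12) = 6.
  α_5 = 5: Horner steps 12 → 7 → 2, so m(5) = 2.
Codeword c = [7, 0, 12, 6, 2] ∈ F_13^5.


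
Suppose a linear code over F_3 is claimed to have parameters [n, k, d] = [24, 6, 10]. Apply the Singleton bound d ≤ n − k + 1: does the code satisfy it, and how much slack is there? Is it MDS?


Singleton RHS = n − k + 1 = 19, slack = 9, bound satisfied, not MDS.

Singleton bound: d ≤ n − k + 1.
Here n = 24, k = 6, so n − k + 1 = 19.
Given d = 10, check d ≤ 19: YES.
Slack = (n − k + 1) − d = 9.
The code is NOT MDS (slack = 9 > 0).
Description: the claimed parameters are [24, 6, 10]_3; such a code would be non-MDS.


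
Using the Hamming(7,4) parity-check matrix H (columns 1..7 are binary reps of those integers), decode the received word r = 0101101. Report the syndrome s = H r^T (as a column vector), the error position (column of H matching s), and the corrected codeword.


s = (1, 0, 0)^T, error position = 4, corrected codeword c = 0100101

Compute s = H r^T mod 2 one row at a time:
  s_1 = 1 + 1 + 0 + 1 = 3 ≡ 1 (mod 2).
  s_2 = 1 + 0 + 0 + 1 = 2 ≡ 0 (mod 2).
  s_3 = 0 + 0 + 1 + 1 = 2 ≡ 0 (mod 2).
s = (1, 0, 0)^T — this equals column 4 of H (binary 100), so error is at position 4.
Correct: flip bit 4 of r = 0101101 to get c = 0100101.


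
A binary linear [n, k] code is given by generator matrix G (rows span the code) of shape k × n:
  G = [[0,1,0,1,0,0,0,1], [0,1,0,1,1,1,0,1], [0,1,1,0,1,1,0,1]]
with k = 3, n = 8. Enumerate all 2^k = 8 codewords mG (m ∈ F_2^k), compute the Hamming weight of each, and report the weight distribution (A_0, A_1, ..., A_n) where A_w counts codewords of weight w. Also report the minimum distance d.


Weight distribution: A_0 = 1, A_2 = 2, A_3 = 2, A_4 = 1, A_5 = 2. Minimum distance d = 2.

Enumerate all 2^3 = 8 messages m ∈ F_2^3.
For each, compute codeword c = mG in F_2^8, then tally its weight.
  m = 000 → c = 00000000, weight = 0.
  m = 100 → c = 01010001, weight = 3.
  m = 010 → c = 01011101, weight = 5.
  m = 110 → c = 00001100, weight = 2.
  m = 001 → c = 01101101, weight = 5.
  m = 101 → c = 00111100, weight = 4.
  m = 011 → c = 00110000, weight = 2.
  m = 111 → c = 01100001, weight = 3.
Tally weights:
  weight 0: 1 codewords.
  weight 2: 2 codewords.
  weight 3: 2 codewords.
  weight 4: 1 codewords.
  weight 5: 2 codewords.
Minimum distance d = smallest w > 0 with A_w > 0 = 2.
Sanity: Σ A_w = 8 = 2^3 = 8 ✓.


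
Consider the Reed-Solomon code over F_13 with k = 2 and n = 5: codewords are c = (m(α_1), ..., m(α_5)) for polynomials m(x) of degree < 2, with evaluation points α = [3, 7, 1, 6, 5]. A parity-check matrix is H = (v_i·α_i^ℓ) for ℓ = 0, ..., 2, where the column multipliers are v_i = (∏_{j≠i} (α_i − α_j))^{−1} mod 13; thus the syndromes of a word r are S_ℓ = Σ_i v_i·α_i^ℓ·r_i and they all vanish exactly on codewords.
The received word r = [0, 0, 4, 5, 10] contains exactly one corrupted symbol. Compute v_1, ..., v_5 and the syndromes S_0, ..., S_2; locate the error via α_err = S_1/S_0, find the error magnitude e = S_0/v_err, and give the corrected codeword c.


S = (8, 11, 7), error at position 1, error magnitude e = 6, c = [7, 0, 4, 5, 10].

Step 1: column multipliers v_i = (∏_{j≠i}(α_i − α_j))^{−1} mod 13.
  i = 1 (α = 3): (3−7)(3−1)(3−6)(3−5) = (−4)·2·(−3)·(−2) = −48 ≡ 4, so v_1 = 4^{−1} = 10 (mod 13).
  i = 2 (α = 7): (7−3)(7−1)(7−6)(7−5) = 4·6·1·2 = 48 ≡ 9, so v_2 = 9^{−1} = 3 (mod 13).
  i = 3 (α = 1): (1−3)(1−7)(1−6)(1−5) = (−2)·(−6)·(−5)·(−4) = 240 ≡ 6, so v_3 = 6^{−1} = 11 (mod 13).
  i = 4 (α = 6): (6−3)(6−7)(6−1)(6−5) = 3·(−1)·5·1 = −15 ≡ 11, so v_4 = 11^{−1} = 6 (mod 13).
  i = 5 (α = 5): (5−3)(5−7)(5−1)(5−6) = 2·(−2)·4·(−1) = 16 ≡ 3, so v_5 = 3^{−1} = 9 (mod 13).
  v = [10, 3, 11, 6, 9].
Step 2: syndromes of r = [0, 0, 4, 5, 10] (all sums mod 13).
  S_0 = Σ v_i r_i = 10·0 + 3·0 + 11·4 + 6·5 + 9·10 = 164 ≡ 8.
  S_1 = Σ v_i α_i r_i = 10·3·0 + 3·7·0 + 11·1·4 + 6·6·5 + 9·5·10 = 674 ≡ 11.
  α_i^2 mod 13 = [9, 10, 1, 10, 12].
  S_2 = Σ v_i α_i^2 r_i = 10·9·0 + 3·10·0 + 11·1·4 + 6·10·5 + 9·12·10 = 1424 ≡ 7.
  S = (8, 11, 7) ≠ 0, so r is not a codeword (an error is present).
Step 3: locate the error. For a single error e at position i, S_ℓ = v_i·e·α_i^ℓ, so α_err = S_1/S_0.
  S_0^{−1} = 8^{−1} = 5 (mod 13), so α_err = 11·5 = 55 ≡ 3 = α_1. Error position i = 1.
  Consistency check: S_2/S_1 = 7·6 = 42 ≡ 3 = α_err ✓ (single-error assumption holds).
Step 4: error magnitude e = S_0/v_1 = S_0·∏_{j≠1}(α_1 − α_j) = 8·4 = 32 ≡ 6 (mod 13).
Step 5: correct position 1: c_1 = r_1 − e = 0 − 6 ≡ 7 (mod 13). Hence c = [7, 0, 4, 5, 10].
  Check: interpolating c through the α_i gives m(x) = 9 + 8·x (degree < 2) with m(α_i) = c_i for every i, so c is indeed a codeword.


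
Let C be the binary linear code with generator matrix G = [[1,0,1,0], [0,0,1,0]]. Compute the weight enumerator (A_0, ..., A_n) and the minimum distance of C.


Weight distribution: A_0 = 1, A_1 = 2, A_2 = 1. Minimum distance d = 1.

Enumerate all 2^2 = 4 messages m ∈ F_2^2.
For each, compute codeword c = mG in F_2^4, then tally its weight.
  m = 00 → c = 0000, weight = 0.
  m = 10 → c = 1010, weight = 2.
  m = 01 → c = 0010, weight = 1.
  m = 11 → c = 1000, weight = 1.
Tally weights:
  weight 0: 1 codewords.
  weight 1: 2 codewords.
  weight 2: 1 codewords.
Minimum distance d = smallest w > 0 with A_w > 0 = 1.
Sanity: Σ A_w = 4 = 2^2 = 4 ✓.


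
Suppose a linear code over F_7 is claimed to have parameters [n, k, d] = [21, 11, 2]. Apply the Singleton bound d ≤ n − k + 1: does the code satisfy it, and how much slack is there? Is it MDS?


Singleton RHS = n − k + 1 = 11, slack = 9, bound satisfied, not MDS.

Singleton bound: d ≤ n − k + 1.
Here n = 21, k = 11, so n − k + 1 = 11.
Given d = 2, check d ≤ 11: YES.
Slack = (n − k + 1) − d = 9.
The code is NOT MDS (slack = 9 > 0).
Description: the claimed parameters are [21, 11, 2]_7; such a code would be non-MDS.


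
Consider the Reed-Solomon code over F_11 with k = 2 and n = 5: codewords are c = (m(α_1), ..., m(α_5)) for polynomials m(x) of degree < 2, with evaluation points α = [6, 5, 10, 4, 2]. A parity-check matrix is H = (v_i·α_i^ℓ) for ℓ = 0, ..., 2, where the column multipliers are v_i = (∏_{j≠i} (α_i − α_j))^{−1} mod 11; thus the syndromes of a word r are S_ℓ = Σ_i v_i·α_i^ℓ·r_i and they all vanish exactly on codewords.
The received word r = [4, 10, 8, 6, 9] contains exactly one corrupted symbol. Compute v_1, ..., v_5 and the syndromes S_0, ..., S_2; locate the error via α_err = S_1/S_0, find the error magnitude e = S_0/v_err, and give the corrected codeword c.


S = (1, 6, 3), error at position 1, error magnitude e = 1, c = [3, 10, 8, 6, 9].

Step 1: column multipliers v_i = (∏_{j≠i}(α_i − α_j))^{−1} mod 11.
  i = 1 (α = 6): (6−5)(6−10)(6−4)(6−2) = 1·(−4)·2·4 = −32 ≡ 1, so v_1 = 1^{−1} = 1 (mod 11).
  i = 2 (α = 5): (5−6)(5−10)(5−4)(5−2) = (−1)·(−5)·1·3 = 15 ≡ 4, so v_2 = 4^{−1} = 3 (mod 11).
  i = 3 (α = 10): (10−6)(10−5)(10−4)(10−2) = 4·5·6·8 = 960 ≡ 3, so v_3 = 3^{−1} = 4 (mod 11).
  i = 4 (α = 4): (4−6)(4−5)(4−10)(4−2) = (−2)·(−1)·(−6)·2 = −24 ≡ 9, so v_4 = 9^{−1} = 5 (mod 11).
  i = 5 (α = 2): (2−6)(2−5)(2−10)(2−4) = (−4)·(−3)·(−8)·(−2) = 192 ≡ 5, so v_5 = 5^{−1} = 9 (mod 11).
  v = [1, 3, 4, 5, 9].
Step 2: syndromes of r = [4, 10, 8, 6, 9] (all sums mod 11).
  S_0 = Σ v_i r_i = 1·4 + 3·10 + 4·8 + 5·6 + 9·9 = 177 ≡ 1.
  S_1 = Σ v_i α_i r_i = 1·6·4 + 3·5·10 + 4·10·8 + 5·4·6 + 9·2·9 = 776 ≡ 6.
  α_i^2 mod 11 = [3, 3, 1, 5, 4].
  S_2 = Σ v_i α_i^2 r_i = 1·3·4 + 3·3·10 + 4·1·8 + 5·5·6 + 9·4·9 = 608 ≡ 3.
  S = (1, 6, 3) ≠ 0, so r is not a codeword (an error is present).
Step 3: locate the error. For a single error e at position i, S_ℓ = v_i·e·α_i^ℓ, so α_err = S_1/S_0.
  S_0^{−1} = 1^{−1} = 1 (mod 11), so α_err = 6·1 = 6 ≡ 6 = α_1. Error position i = 1.
  Consistency check: S_2/S_1 = 3·2 = 6 ≡ 6 = α_err ✓ (single-error assumption holds).
Step 4: error magnitude e = S_0/v_1 = S_0·∏_{j≠1}(α_1 − α_j) = 1·1 = 1 ≡ 1 (mod 11).
Step 5: correct position 1: c_1 = r_1 − e = 4 − 1 ≡ 3 (mod 11). Hence c = [3, 10, 8, 6, 9].
  Check: interpolating c through the α_i gives m(x) = 1 + 4·x (degree < 2) with m(α_i) = c_i for every i, so c is indeed a codeword.


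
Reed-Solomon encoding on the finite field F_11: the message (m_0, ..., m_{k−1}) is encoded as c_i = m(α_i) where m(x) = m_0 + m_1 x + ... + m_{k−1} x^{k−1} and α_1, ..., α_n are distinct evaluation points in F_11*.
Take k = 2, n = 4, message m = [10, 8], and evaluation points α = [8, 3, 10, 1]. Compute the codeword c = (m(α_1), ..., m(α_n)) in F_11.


c = [8, 1, 2, 7]

Message polynomial: m(x) = 10 + 8·x (mod 11).
For each evaluation point α_i, compute m(α_i) mod 11:
  α_1 = 8: Horner steps 8 → 8, so m(8) = 8.
  α_2 = 3: Horner steps 8 → 1, so m(3) = 1.
  α_3 = 10: Horner steps 8 → 2, so m(10) = 2.
  α_4 = 1: Horner steps 8 → 7, so m(1) = 7.
Codeword c = [8, 1, 2, 7] ∈ F_11^4.


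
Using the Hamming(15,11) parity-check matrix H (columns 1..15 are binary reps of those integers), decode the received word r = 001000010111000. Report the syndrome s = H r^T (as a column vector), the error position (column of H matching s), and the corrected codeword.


s = (0, 1, 1, 0)^T, error position = 6, corrected codeword c = 001001010111000

Compute s = H r^T mod 2 one row at a time:
  s_1 = 1 + 0 + 1 + 1 + 1 + 0 + 0 + 0 = 4 ≡ 0 (mod 2).
  s_2 = 0 + 0 + 0 + 0 + 1 + 0 + 0 + 0 = 1 ≡ 1 (mod 2).
  s_3 = 0 + 1 + 0 + 0 + 1 + 1 + 0 + 0 = 3 ≡ 1 (mod 2).
  s_4 = 0 + 1 + 0 + 0 + 0 + 1 + 0 + 0 = 2 ≡ 0 (mod 2).
s = (0, 1, 1, 0)^T — this equals column 6 of H (binary 0110), so error is at position 6.
Correct: flip bit 6 of r = 001000010111000 to get c = 001001010111000.


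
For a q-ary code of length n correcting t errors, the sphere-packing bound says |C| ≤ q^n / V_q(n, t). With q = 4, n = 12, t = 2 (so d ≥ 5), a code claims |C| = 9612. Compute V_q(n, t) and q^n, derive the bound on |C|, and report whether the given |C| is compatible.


V_q(n, t) = 631, q^n = 16777216, Hamming bound = 26588, |C| = 9612 ≤ bound (satisfied).

Step 1: Compute V_q(n, t) = Σ_{j=0}^2 C(n, j) (q−1)^j.
  j = 0: C(12,0)·(3)^0 = 1·1 = 1.
  j = 1: C(12,1)·(3)^1 = 12·3 = 36.
  j = 2: C(12,2)·(3)^2 = 66·9 = 594.
  V_q(n, t) = 1 + 36 + 594 = 631.
Step 2: q^n = 4^12 = 16777216.
Step 3: Hamming bound ⌊q^n / V_q(n,t)⌋ = ⌊16777216/631⌋ = 26588.
Step 4: Compare |C| = 9612 to 26588: satisfied.
The claimed |C| lies below the Hamming bound.


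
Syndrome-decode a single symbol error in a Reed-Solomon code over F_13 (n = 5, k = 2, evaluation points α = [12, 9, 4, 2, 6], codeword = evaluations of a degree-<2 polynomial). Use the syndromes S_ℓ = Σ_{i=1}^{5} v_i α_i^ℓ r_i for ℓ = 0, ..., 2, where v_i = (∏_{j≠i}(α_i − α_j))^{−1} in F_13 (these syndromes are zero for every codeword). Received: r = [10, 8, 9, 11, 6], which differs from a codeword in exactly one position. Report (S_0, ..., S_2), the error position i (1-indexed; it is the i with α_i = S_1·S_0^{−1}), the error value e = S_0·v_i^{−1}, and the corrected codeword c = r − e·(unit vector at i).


S = (12, 11, 9), error at position 4, error magnitude e = 12, c = [10, 8, 9, 12, 6].

Step 1: column multipliers v_i = (∏_{j≠i}(α_i − α_j))^{−1} mod 13.
  i = 1 (α = 12): (12−9)(12−4)(12−2)(12−6) = 3·8·10·6 = 1440 ≡ 10, so v_1 = 10^{−1} = 4 (mod 13).
  i = 2 (α = 9): (9−12)(9−4)(9−2)(9−6) = (−3)·5·7·3 = −315 ≡ 10, so v_2 = 10^{−1} = 4 (mod 13).
  i = 3 (α = 4): (4−12)(4−9)(4−2)(4−6) = (−8)·(−5)·2·(−2) = −160 ≡ 9, so v_3 = 9^{−1} = 3 (mod 13).
  i = 4 (α = 2): (2−12)(2−9)(2−4)(2−6) = (−10)·(−7)·(−2)·(−4) = 560 ≡ 1, so v_4 = 1^{−1} = 1 (mod 13).
  i = 5 (α = 6): (6−12)(6−9)(6−4)(6−2) = (−6)·(−3)·2·4 = 144 ≡ 1, so v_5 = 1^{−1} = 1 (mod 13).
  v = [4, 4, 3, 1, 1].
Step 2: syndromes of r = [10, 8, 9, 11, 6] (all sums mod 13).
  S_0 = Σ v_i r_i = 4·10 + 4·8 + 3·9 + 1·11 + 1·6 = 116 ≡ 12.
  S_1 = Σ v_i α_i r_i = 4·12·10 + 4·9·8 + 3·4·9 + 1·2·11 + 1·6·6 = 934 ≡ 11.
  α_i^2 mod 13 = [1, 3, 3, 4, 10].
  S_2 = Σ v_i α_i^2 r_i = 4·1·10 + 4·3·8 + 3·3·9 + 1·4·11 + 1·10·6 = 321 ≡ 9.
  S = (12, 11, 9) ≠ 0, so r is not a codeword (an error is present).
Step 3: locate the error. For a single error e at position i, S_ℓ = v_i·e·α_i^ℓ, so α_err = S_1/S_0.
  S_0^{−1} = 12^{−1} = 12 (mod 13), so α_err = 11·12 = 132 ≡ 2 = α_4. Error position i = 4.
  Consistency check: S_2/S_1 = 9·6 = 54 ≡ 2 = α_err ✓ (single-error assumption holds).
Step 4: error magnitude e = S_0/v_4 = S_0·∏_{j≠4}(α_4 − α_j) = 12·1 = 12 ≡ 12 (mod 13).
Step 5: correct position 4: c_4 = r_4 − e = 11 − 12 ≡ 12 (mod 13). Hence c = [10, 8, 9, 12, 6].
  Check: interpolating c through the α_i gives m(x) = 2 + 5·x (degree < 2) with m(α_i) = c_i for every i, so c is indeed a codeword.


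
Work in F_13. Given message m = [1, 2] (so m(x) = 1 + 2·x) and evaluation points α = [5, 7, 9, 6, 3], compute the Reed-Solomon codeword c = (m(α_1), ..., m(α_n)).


c = [11, 2, 6, 0, 7]

Message polynomial: m(x) = 1 + 2·x (mod 13).
For each evaluation point α_i, compute m(α_i) mod 13:
  α_1 = 5: Horner steps 2 → 11, so m(5) = 11.
  α_2 = 7: Horner steps 2 → 2, so m(7) = 2.
  α_3 = 9: Horner steps 2 → 6, so m(9) = 6.
  α_4 = 6: Horner steps 2 → 0, so m(6) = 0.
  α_5 = 3: Horner steps 2 → 7, so m(3) = 7.
Codeword c = [11, 2, 6, 0, 7] ∈ F_13^5.


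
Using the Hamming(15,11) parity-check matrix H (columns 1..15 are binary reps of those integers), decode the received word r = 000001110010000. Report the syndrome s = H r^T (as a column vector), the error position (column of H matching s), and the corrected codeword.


s = (0, 0, 1, 0)^T, error position = 2, corrected codeword c = 010001110010000

Compute s = H r^T mod 2 one row at a time:
  s_1 = 1 + 0 + 0 + 1 + 0 + 0 + 0 + 0 = 2 ≡ 0 (mod 2).
  s_2 = 0 + 0 + 1 + 1 + 0 + 0 + 0 + 0 = 2 ≡ 0 (mod 2).
  s_3 = 0 + 0 + 1 + 1 + 0 + 1 + 0 + 0 = 3 ≡ 1 (mod 2).
  s_4 = 0 + 0 + 0 + 1 + 0 + 1 + 0 + 0 = 2 ≡ 0 (mod 2).
s = (0, 0, 1, 0)^T — this equals column 2 of H (binary 0010), so error is at position 2.
Correct: flip bit 2 of r = 000001110010000 to get c = 010001110010000.


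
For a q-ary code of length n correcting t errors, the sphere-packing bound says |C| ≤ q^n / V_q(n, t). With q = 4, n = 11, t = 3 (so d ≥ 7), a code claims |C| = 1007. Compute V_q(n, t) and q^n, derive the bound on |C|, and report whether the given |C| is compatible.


V_q(n, t) = 4984, q^n = 4194304, Hamming bound = 841, |C| = 1007 > bound (violated).

Step 1: Compute V_q(n, t) = Σ_{j=0}^3 C(n, j) (q−1)^j.
  j = 0: C(11,0)·(3)^0 = 1·1 = 1.
  j = 1: C(11,1)·(3)^1 = 11·3 = 33.
  j = 2: C(11,2)·(3)^2 = 55·9 = 495.
  j = 3: C(11,3)·(3)^3 = 165·27 = 4455.
  V_q(n, t) = 1 + 33 + 495 + 4455 = 4984.
Step 2: q^n = 4^11 = 4194304.
Step 3: Hamming bound ⌊q^n / V_q(n,t)⌋ = ⌊4194304/4984⌋ = 841.
Step 4: Compare |C| = 1007 to 841: violated.
The claimed |C| lies above the Hamming bound, so no 4-ary code of length 11 with d ≥ 7 can have 1007 codewords.


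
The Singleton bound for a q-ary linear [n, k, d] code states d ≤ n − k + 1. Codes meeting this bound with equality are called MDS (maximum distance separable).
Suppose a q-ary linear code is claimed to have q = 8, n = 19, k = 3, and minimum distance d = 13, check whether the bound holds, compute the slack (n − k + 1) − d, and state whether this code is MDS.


Singleton RHS = n − k + 1 = 17, slack = 4, bound satisfied, not MDS.

Singleton bound: d ≤ n − k + 1.
Here n = 19, k = 3, so n − k + 1 = 17.
Given d = 13, check d ≤ 17: YES.
Slack = (n − k + 1) − d = 4.
The code is NOT MDS (slack = 4 > 0).
Description: the claimed parameters are [19, 3, 13]_8; such a code would be non-MDS.


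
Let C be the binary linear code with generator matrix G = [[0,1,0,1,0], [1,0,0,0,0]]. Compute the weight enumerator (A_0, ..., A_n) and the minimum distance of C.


Weight distribution: A_0 = 1, A_1 = 1, A_2 = 1, A_3 = 1. Minimum distance d = 1.

Enumerate all 2^2 = 4 messages m ∈ F_2^2.
For each, compute codeword c = mG in F_2^5, then tally its weight.
  m = 00 → c = 00000, weight = 0.
  m = 10 → c = 01010, weight = 2.
  m = 01 → c = 10000, weight = 1.
  m = 11 → c = 11010, weight = 3.
Tally weights:
  weight 0: 1 codewords.
  weight 1: 1 codewords.
  weight 2: 1 codewords.
  weight 3: 1 codewords.
Minimum distance d = smallest w > 0 with A_w > 0 = 1.
Sanity: Σ A_w = 4 = 2^2 = 4 ✓.


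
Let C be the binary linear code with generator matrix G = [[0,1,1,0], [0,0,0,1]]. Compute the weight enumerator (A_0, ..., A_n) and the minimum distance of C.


Weight distribution: A_0 = 1, A_1 = 1, A_2 = 1, A_3 = 1. Minimum distance d = 1.

Enumerate all 2^2 = 4 messages m ∈ F_2^2.
For each, compute codeword c = mG in F_2^4, then tally its weight.
  m = 00 → c = 0000, weight = 0.
  m = 10 → c = 0110, weight = 2.
  m = 01 → c = 0001, weight = 1.
  m = 11 → c = 0111, weight = 3.
Tally weights:
  weight 0: 1 codewords.
  weight 1: 1 codewords.
  weight 2: 1 codewords.
  weight 3: 1 codewords.
Minimum distance d = smallest w > 0 with A_w > 0 = 1.
Sanity: Σ A_w = 4 = 2^2 = 4 ✓.


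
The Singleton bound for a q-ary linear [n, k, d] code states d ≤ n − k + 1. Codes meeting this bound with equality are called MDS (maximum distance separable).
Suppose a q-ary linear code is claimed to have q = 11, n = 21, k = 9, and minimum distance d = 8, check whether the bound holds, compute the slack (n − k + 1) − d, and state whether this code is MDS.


Singleton RHS = n − k + 1 = 13, slack = 5, bound satisfied, not MDS.

Singleton bound: d ≤ n − k + 1.
Here n = 21, k = 9, so n − k + 1 = 13.
Given d = 8, check d ≤ 13: YES.
Slack = (n − k + 1) − d = 5.
The code is NOT MDS (slack = 5 > 0).
Description: the claimed parameters are [21, 9, 8]_11; such a code would be non-MDS.


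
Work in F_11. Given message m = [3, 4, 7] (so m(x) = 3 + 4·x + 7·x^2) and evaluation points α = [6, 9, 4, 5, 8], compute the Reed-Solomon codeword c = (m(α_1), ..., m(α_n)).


c = [4, 1, 10, 0, 10]

Message polynomial: m(x) = 3 + 4·x + 7·x^2 (mod 11).
For each evaluation point α_i, compute m(α_i) mod 11:
  α_1 = 6: Horner steps 7 → 2 → 4, so m(6) = 4.
  α_2 = 9: Horner steps 7 → 1 → 1, so m(9) = 1.
  α_3 = 4: Horner steps 7 → 10 → 10, so m(4) = 10.
  α_4 = 5: Horner steps 7 → 6 → 0, so m(5) = 0.
  α_5 = 8: Horner steps 7 → 5 → 10, so m(8) = 10.
Codeword c = [4, 1, 10, 0, 10] ∈ F_11^5.


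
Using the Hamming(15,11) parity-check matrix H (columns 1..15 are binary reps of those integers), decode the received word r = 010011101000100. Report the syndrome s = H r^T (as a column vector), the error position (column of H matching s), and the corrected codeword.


s = (0, 0, 1, 0)^T, error position = 2, corrected codeword c = 000011101000100

Compute s = H r^T mod 2 one row at a time:
  s_1 = 0 + 1 + 0 + 0 + 0 + 1 + 0 + 0 = 2 ≡ 0 (mod 2).
  s_2 = 0 + 1 + 1 + 1 + 0 + 1 + 0 + 0 = 4 ≡ 0 (mod 2).
  s_3 = 1 + 0 + 1 + 1 + 0 + 0 + 0 + 0 = 3 ≡ 1 (mod 2).
  s_4 = 0 + 0 + 1 + 1 + 1 + 0 + 1 + 0 = 4 ≡ 0 (mod 2).
s = (0, 0, 1, 0)^T — this equals column 2 of H (binary 0010), so error is at position 2.
Correct: flip bit 2 of r = 010011101000100 to get c = 000011101000100.


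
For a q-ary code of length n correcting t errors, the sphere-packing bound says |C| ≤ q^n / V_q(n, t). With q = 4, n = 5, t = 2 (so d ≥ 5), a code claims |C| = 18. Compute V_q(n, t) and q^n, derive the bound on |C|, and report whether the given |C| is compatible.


V_q(n, t) = 106, q^n = 1024, Hamming bound = 9, |C| = 18 > bound (violated).

Step 1: Compute V_q(n, t) = Σ_{j=0}^2 C(n, j) (q−1)^j.
  j = 0: C(5,0)·(3)^0 = 1·1 = 1.
  j = 1: C(5,1)·(3)^1 = 5·3 = 15.
  j = 2: C(5,2)·(3)^2 = 10·9 = 90.
  V_q(n, t) = 1 + 15 + 90 = 106.
Step 2: q^n = 4^5 = 1024.
Step 3: Hamming bound ⌊q^n / V_q(n,t)⌋ = ⌊1024/106⌋ = 9.
Step 4: Compare |C| = 18 to 9: violated.
The claimed |C| lies above the Hamming bound, so no 4-ary code of length 5 with d ≥ 5 can have 18 codewords.


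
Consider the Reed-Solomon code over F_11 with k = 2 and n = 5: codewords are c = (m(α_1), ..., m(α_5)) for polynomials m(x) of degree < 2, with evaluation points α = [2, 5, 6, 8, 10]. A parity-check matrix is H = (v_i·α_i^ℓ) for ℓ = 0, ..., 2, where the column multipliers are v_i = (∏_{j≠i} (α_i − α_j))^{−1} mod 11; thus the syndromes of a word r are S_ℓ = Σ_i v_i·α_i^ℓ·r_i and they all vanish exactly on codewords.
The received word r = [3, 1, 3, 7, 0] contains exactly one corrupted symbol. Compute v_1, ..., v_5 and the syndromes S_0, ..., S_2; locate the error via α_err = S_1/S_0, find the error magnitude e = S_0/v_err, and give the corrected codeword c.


S = (2, 4, 8), error at position 1, error magnitude e = 8, c = [6, 1, 3, 7, 0].

Step 1: column multipliers v_i = (∏_{j≠i}(α_i − α_j))^{−1} mod 11.
  i = 1 (α = 2): (2−5)(2−6)(2−8)(2−10) = (−3)·(−4)·(−6)·(−8) = 576 ≡ 4, so v_1 = 4^{−1} = 3 (mod 11).
  i = 2 (α = 5): (5−2)(5−6)(5−8)(5−10) = 3·(−1)·(−3)·(−5) = −45 ≡ 10, so v_2 = 10^{−1} = 10 (mod 11).
  i = 3 (α = 6): (6−2)(6−5)(6−8)(6−10) = 4·1·(−2)·(−4) = 32 ≡ 10, so v_3 = 10^{−1} = 10 (mod 11).
  i = 4 (α = 8): (8−2)(8−5)(8−6)(8−10) = 6·3·2·(−2) = −72 ≡ 5, so v_4 = 5^{−1} = 9 (mod 11).
  i = 5 (α = 10): (10−2)(10−5)(10−6)(10−8) = 8·5·4·2 = 320 ≡ 1, so v_5 = 1^{−1} = 1 (mod 11).
  v = [3, 10, 10, 9, 1].
Step 2: syndromes of r = [3, 1, 3, 7, 0] (all sums mod 11).
  S_0 = Σ v_i r_i = 3·3 + 10·1 + 10·3 + 9·7 + 1·0 = 112 ≡ 2.
  S_1 = Σ v_i α_i r_i = 3·2·3 + 10·5·1 + 10·6·3 + 9·8·7 + 1·10·0 = 752 ≡ 4.
  α_i^2 mod 11 = [4, 3, 3, 9, 1].
  S_2 = Σ v_i α_i^2 r_i = 3·4·3 + 10·3·1 + 10·3·3 + 9·9·7 + 1·1·0 = 723 ≡ 8.
  S = (2, 4, 8) ≠ 0, so r is not a codeword (an error is present).
Step 3: locate the error. For a single error e at position i, S_ℓ = v_i·e·α_i^ℓ, so α_err = S_1/S_0.
  S_0^{−1} = 2^{−1} = 6 (mod 11), so α_err = 4·6 = 24 ≡ 2 = α_1. Error position i = 1.
  Consistency check: S_2/S_1 = 8·3 = 24 ≡ 2 = α_err ✓ (single-error assumption holds).
Step 4: error magnitude e = S_0/v_1 = S_0·∏_{j≠1}(α_1 − α_j) = 2·4 = 8 ≡ 8 (mod 11).
Step 5: correct position 1: c_1 = r_1 − e = 3 − 8 ≡ 6 (mod 11). Hence c = [6, 1, 3, 7, 0].
  Check: interpolating c through the α_i gives m(x) = 2 + 2·x (degree < 2) with m(α_i) = c_i for every i, so c is indeed a codeword.


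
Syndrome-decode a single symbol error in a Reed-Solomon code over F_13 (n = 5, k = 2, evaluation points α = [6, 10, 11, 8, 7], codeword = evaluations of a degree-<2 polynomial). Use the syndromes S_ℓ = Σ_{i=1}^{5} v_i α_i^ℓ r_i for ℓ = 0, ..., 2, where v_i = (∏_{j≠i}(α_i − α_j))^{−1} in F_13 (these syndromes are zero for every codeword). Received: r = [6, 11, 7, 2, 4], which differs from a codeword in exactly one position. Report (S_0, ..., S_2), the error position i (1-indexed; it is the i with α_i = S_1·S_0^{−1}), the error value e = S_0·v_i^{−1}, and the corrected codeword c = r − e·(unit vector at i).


S = (3, 7, 12), error at position 3, error magnitude e = 11, c = [6, 11, 9, 2, 4].

Step 1: column multipliers v_i = (∏_{j≠i}(α_i − α_j))^{−1} mod 13.
  i = 1 (α = 6): (6−10)(6−11)(6−8)(6−7) = (−4)·(−5)·(−2)·(−1) = 40 ≡ 1, so v_1 = 1^{−1} = 1 (mod 13).
  i = 2 (α = 10): (10−6)(10−11)(10−8)(10−7) = 4·(−1)·2·3 = −24 ≡ 2, so v_2 = 2^{−1} = 7 (mod 13).
  i = 3 (α = 11): (11−6)(11−10)(11−8)(11−7) = 5·1·3·4 = 60 ≡ 8, so v_3 = 8^{−1} = 5 (mod 13).
  i = 4 (α = 8): (8−6)(8−10)(8−11)(8−7) = 2·(−2)·(−3)·1 = 12 ≡ 12, so v_4 = 12^{−1} = 12 (mod 13).
  i = 5 (α = 7): (7−6)(7−10)(7−11)(7−8) = 1·(−3)·(−4)·(−1) = −12 ≡ 1, so v_5 = 1^{−1} = 1 (mod 13).
  v = [1, 7, 5, 12, 1].
Step 2: syndromes of r = [6, 11, 7, 2, 4] (all sums mod 13).
  S_0 = Σ v_i r_i = 1·6 + 7·11 + 5·7 + 12·2 + 1·4 = 146 ≡ 3.
  S_1 = Σ v_i α_i r_i = 1·6·6 + 7·10·11 + 5·11·7 + 12·8·2 + 1·7·4 = 1411 ≡ 7.
  α_i^2 mod 13 = [10, 9, 4, 12, 10].
  S_2 = Σ v_i α_i^2 r_i = 1·10·6 + 7·9·11 + 5·4·7 + 12·12·2 + 1·10·4 = 1221 ≡ 12.
  S = (3, 7, 12) ≠ 0, so r is not a codeword (an error is present).
Step 3: locate the error. For a single error e at position i, S_ℓ = v_i·e·α_i^ℓ, so α_err = S_1/S_0.
  S_0^{−1} = 3^{−1} = 9 (mod 13), so α_err = 7·9 = 63 ≡ 11 = α_3. Error position i = 3.
  Consistency check: S_2/S_1 = 12·2 = 24 ≡ 11 = α_err ✓ (single-error assumption holds).
Step 4: error magnitude e = S_0/v_3 = S_0·∏_{j≠3}(α_3 − α_j) = 3·8 = 24 ≡ 11 (mod 13).
Step 5: correct position 3: c_3 = r_3 − e = 7 − 11 ≡ 9 (mod 13). Hence c = [6, 11, 9, 2, 4].
  Check: interpolating c through the α_i gives m(x) = 5 + 11·x (degree < 2) with m(α_i) = c_i for every i, so c is indeed a codeword.


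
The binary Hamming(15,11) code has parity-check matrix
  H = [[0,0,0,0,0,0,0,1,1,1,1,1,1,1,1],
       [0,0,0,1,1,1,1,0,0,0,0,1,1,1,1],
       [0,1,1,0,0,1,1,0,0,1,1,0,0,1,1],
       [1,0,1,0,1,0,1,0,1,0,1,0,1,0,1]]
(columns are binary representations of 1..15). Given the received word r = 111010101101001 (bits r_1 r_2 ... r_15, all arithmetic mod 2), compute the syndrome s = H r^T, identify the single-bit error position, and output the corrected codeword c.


s = (0, 0, 1, 0)^T, error position = 2, corrected codeword c = 101010101101001

Compute s = H r^T mod 2 one row at a time:
  s_1 = 0 + 1 + 1 + 0 + 1 + 0 + 0 + 1 = 4 ≡ 0 (mod 2).
  s_2 = 0 + 1 + 0 + 1 + 1 + 0 + 0 + 1 = 4 ≡ 0 (mod 2).
  s_3 = 1 + 1 + 0 + 1 + 1 + 0 + 0 + 1 = 5 ≡ 1 (mod 2).
  s_4 = 1 + 1 + 1 + 1 + 1 + 0 + 0 + 1 = 6 ≡ 0 (mod 2).
s = (0, 0, 1, 0)^T — this equals column 2 of H (binary 0010), so error is at position 2.
Correct: flip bit 2 of r = 111010101101001 to get c = 101010101101001.


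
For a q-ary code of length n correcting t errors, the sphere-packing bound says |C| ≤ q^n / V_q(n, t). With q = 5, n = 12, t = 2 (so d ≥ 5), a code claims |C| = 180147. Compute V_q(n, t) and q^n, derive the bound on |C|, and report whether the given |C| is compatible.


V_q(n, t) = 1105, q^n = 244140625, Hamming bound = 220941, |C| = 180147 ≤ bound (satisfied).

Step 1: Compute V_q(n, t) = Σ_{j=0}^2 C(n, j) (q−1)^j.
  j = 0: C(12,0)·(4)^0 = 1·1 = 1.
  j = 1: C(12,1)·(4)^1 = 12·4 = 48.
  j = 2: C(12,2)·(4)^2 = 66·16 = 1056.
  V_q(n, t) = 1 + 48 + 1056 = 1105.
Step 2: q^n = 5^12 = 244140625.
Step 3: Hamming bound ⌊q^n / V_q(n,t)⌋ = ⌊244140625/1105⌋ = 220941.
Step 4: Compare |C| = 180147 to 220941: satisfied.
The claimed |C| lies below the Hamming bound.


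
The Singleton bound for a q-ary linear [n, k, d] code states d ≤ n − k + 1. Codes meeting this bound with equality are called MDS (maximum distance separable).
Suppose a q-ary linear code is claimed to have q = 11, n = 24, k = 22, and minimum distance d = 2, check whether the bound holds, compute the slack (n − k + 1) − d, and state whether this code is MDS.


Singleton RHS = n − k + 1 = 3, slack = 1, bound satisfied, not MDS.

Singleton bound: d ≤ n − k + 1.
Here n = 24, k = 22, so n − k + 1 = 3.
Given d = 2, check d ≤ 3: YES.
Slack = (n − k + 1) − d = 1.
The code is NOT MDS (slack = 1 > 0).
Description: the claimed parameters are [24, 22, 2]_11; such a code would be non-MDS.


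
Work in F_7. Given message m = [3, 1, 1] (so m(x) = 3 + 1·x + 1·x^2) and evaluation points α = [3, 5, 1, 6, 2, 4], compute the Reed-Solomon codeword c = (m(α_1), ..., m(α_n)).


c = [1, 5, 5, 3, 2, 2]

Message polynomial: m(x) = 3 + 1·x + 1·x^2 (mod 7).
For each evaluation point α_i, compute m(α_i) mod 7:
  α_1 = 3: Horner steps 1 → 4 → 1, so m(3) = 1.
  α_2 = 5: Horner steps 1 → 6 → 5, so m(5) = 5.
  α_3 = 1: Horner steps 1 → 2 → 5, so m(1) = 5.
  α_4 = 6: Horner steps 1 → 0 → 3, so m(6) = 3.
  α_5 = 2: Horner steps 1 → 3 → 2, so m(2) = 2.
  α_6 = 4: Horner steps 1 → 5 → 2, so m(4) = 2.
Codeword c = [1, 5, 5, 3, 2, 2] ∈ F_7^6.


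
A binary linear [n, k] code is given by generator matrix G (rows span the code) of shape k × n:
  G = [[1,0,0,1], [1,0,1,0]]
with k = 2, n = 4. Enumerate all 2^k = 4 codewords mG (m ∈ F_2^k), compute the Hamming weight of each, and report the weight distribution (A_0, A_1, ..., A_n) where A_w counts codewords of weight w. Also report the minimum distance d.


Weight distribution: A_0 = 1, A_2 = 3. Minimum distance d = 2.

Enumerate all 2^2 = 4 messages m ∈ F_2^2.
For each, compute codeword c = mG in F_2^4, then tally its weight.
  m = 00 → c = 0000, weight = 0.
  m = 10 → c = 1001, weight = 2.
  m = 01 → c = 1010, weight = 2.
  m = 11 → c = 0011, weight = 2.
Tally weights:
  weight 0: 1 codewords.
  weight 2: 3 codewords.
Minimum distance d = smallest w > 0 with A_w > 0 = 2.
Sanity: Σ A_w = 4 = 2^2 = 4 ✓.


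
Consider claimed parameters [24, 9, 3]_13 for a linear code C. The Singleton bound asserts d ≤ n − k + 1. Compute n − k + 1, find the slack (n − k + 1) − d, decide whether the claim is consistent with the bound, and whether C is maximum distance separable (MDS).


Singleton RHS = n − k + 1 = 16, slack = 13, bound satisfied, not MDS.

Singleton bound: d ≤ n − k + 1.
Here n = 24, k = 9, so n − k + 1 = 16.
Given d = 3, check d ≤ 16: YES.
Slack = (n − k + 1) − d = 13.
The code is NOT MDS (slack = 13 > 0).
Description: the claimed parameters are [24, 9, 3]_13; such a code would be non-MDS.


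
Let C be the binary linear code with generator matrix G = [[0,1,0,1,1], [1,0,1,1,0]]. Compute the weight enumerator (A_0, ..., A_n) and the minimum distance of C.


Weight distribution: A_0 = 1, A_3 = 2, A_4 = 1. Minimum distance d = 3.

Enumerate all 2^2 = 4 messages m ∈ F_2^2.
For each, compute codeword c = mG in F_2^5, then tally its weight.
  m = 00 → c = 00000, weight = 0.
  m = 10 → c = 01011, weight = 3.
  m = 01 → c = 10110, weight = 3.
  m = 11 → c = 11101, weight = 4.
Tally weights:
  weight 0: 1 codewords.
  weight 3: 2 codewords.
  weight 4: 1 codewords.
Minimum distance d = smallest w > 0 with A_w > 0 = 3.
Sanity: Σ A_w = 4 = 2^2 = 4 ✓.


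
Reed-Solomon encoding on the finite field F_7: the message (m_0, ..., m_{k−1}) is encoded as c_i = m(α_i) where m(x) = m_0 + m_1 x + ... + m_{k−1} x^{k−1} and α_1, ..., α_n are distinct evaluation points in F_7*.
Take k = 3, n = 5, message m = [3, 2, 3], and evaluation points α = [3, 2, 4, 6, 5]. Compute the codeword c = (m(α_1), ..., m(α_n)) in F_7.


c = [1, 5, 3, 4, 4]

Message polynomial: m(x) = 3 + 2·x + 3·x^2 (mod 7).
For each evaluation point α_i, compute m(α_i) mod 7:
  α_1 = 3: Horner steps 3 → 4 → 1, so m(3) = 1.
  α_2 = 2: Horner steps 3 → 1 → 5, so m(2) = 5.
  α_3 = 4: Horner steps 3 → 0 → 3, so m(4) = 3.
  α_4 = 6: Horner steps 3 → 6 → 4, so m(6) = 4.
  α_5 = 5: Horner steps 3 → 3 → 4, so m(5) = 4.
Codeword c = [1, 5, 3, 4, 4] ∈ F_7^5.


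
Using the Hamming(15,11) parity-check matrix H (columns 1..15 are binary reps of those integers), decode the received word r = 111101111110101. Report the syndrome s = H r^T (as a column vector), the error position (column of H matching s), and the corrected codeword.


s = (0, 1, 1, 1)^T, error position = 7, corrected codeword c = 111101011110101

Compute s = H r^T mod 2 one row at a time:
  s_1 = 1 + 1 + 1 + 1 + 0 + 1 + 0 + 1 = 6 ≡ 0 (mod 2).
  s_2 = 1 + 0 + 1 + 1 + 0 + 1 + 0 + 1 = 5 ≡ 1 (mod 2).
  s_3 = 1 + 1 + 1 + 1 + 1 + 1 + 0 + 1 = 7 ≡ 1 (mod 2).
  s_4 = 1 + 1 + 0 + 1 + 1 + 1 + 1 + 1 = 7 ≡ 1 (mod 2).
s = (0, 1, 1, 1)^T — this equals column 7 of H (binary 0111), so error is at position 7.
Correct: flip bit 7 of r = 111101111110101 to get c = 111101011110101.
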